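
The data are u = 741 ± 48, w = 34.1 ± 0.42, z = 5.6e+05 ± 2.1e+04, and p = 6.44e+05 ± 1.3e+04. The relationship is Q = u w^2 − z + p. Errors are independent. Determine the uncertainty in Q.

Let h = u·w^2 = 8.62e+05. δh/h = √((1·δu/u)² + (2·δw/w)²) = √(0.00420 + 0.000607) = 0.0693, so δh = 59700.
Q = h − z + p: δQ = √(δh² + δz² + δp²) = √(3.57e+09 + 4.41e+08 + 1.69e+08) = 64600

64600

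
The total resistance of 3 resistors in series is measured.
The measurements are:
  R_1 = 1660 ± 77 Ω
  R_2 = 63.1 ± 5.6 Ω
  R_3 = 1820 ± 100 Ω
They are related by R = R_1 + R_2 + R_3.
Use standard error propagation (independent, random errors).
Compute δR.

126 Ω

R is a linear combination, so absolute uncertainties add in quadrature:
  (δR_1)² = 5930;  (δR_2)² = 31.4;  (δR_3)² = 10000
δR = √(16000) = 126 Ω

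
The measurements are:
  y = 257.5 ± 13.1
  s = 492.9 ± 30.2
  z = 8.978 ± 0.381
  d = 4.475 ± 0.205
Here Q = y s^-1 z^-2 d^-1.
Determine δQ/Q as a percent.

Each factor contributes (exponent × relative error)² to (δQ/Q)²:
  (1·δy/y)² = (1×0.0509)² = 0.00259;  (-1·δs/s)² = (-1×0.0613)² = 0.00375;  (-2·δz/z)² = (-2×0.0424)² = 0.00720;  (-1·δd/d)² = (-1×0.0458)² = 0.00210
δQ/Q = √(0.0156) = 0.125

12.5%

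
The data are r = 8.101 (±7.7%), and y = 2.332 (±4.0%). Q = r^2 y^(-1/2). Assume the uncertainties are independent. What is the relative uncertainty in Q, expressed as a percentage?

Each factor contributes (exponent × relative error)² to (δQ/Q)²:
  (2·δr/r)² = (2×0.0770)² = 0.0237;  (−½·δy/y)² = (-0.5×0.0400)² = 0.000400
δQ/Q = √(0.0241) = 0.155

15.5%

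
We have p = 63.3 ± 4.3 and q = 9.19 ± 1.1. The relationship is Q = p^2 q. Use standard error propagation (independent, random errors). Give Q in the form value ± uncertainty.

36800 ± 6670

For a monomial Q ∝ p^2, q, fractional errors add in quadrature:
  (2·δp/p)² = (2×0.0679)² = 0.0185;  (1·δq/q)² = (1×0.120)² = 0.0143
δQ/Q = √(0.0328) = 0.181
Q = 36800, so δQ = 0.181 × 36800 = 6670.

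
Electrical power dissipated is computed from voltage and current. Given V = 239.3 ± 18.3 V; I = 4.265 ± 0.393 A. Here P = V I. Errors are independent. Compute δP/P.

0.120

Products/powers → add relative errors in quadrature, weighted by exponent:
  (1·δV/V)² = (1×0.0765)² = 0.00585;  (1·δI/I)² = (1×0.0921)² = 0.00849
δP/P = √(0.0143) = 0.120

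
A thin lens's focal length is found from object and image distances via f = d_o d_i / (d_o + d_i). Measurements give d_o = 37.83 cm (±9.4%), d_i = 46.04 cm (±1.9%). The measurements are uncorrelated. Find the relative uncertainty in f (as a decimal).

0.0523

∂f/∂d_o = (d_i/(d_o+d_i))² = 0.301;  ∂f/∂d_i = (d_o/(d_o+d_i))² = 0.203
δf = √((∂f/∂d_o · δd_o)² + (∂f/∂d_i · δd_i)²) = √(1.15 + 0.0317) = 1.09 cm
f = 20.77 cm, so δf/f = 1.09/20.77 = 0.0523.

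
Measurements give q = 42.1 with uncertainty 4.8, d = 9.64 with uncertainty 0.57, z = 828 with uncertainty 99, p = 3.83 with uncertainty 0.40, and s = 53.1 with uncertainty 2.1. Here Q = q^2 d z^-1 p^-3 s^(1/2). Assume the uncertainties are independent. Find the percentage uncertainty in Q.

41.0%

For a monomial Q ∝ q^2, d, z^-1, p^-3, s^(1/2), fractional errors add in quadrature:
  (2·δq/q)² = (2×0.114)² = 0.0520;  (1·δd/d)² = (1×0.0591)² = 0.00350;  (-1·δz/z)² = (-1×0.120)² = 0.0143;  (-3·δp/p)² = (-3×0.104)² = 0.0982;  (½·δs/s)² = (0.5×0.0395)² = 0.000391
δQ/Q = √(0.168) = 0.410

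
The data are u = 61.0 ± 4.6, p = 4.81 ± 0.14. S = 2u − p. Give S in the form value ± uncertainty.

For a sum/difference, combine absolute errors in quadrature:
  (2·δu)² = 84.6;  (δp)² = 0.0196
δS = √(84.7) = 9.20
S = 117.

117 ± 9.20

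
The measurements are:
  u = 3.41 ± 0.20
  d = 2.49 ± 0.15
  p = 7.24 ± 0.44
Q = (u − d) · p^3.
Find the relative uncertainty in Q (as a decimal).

0.327

Let w = u − d = 0.920. δw = √(δu² + δd²) = √(0.0400 + 0.0225) = 0.250, so δw/w = 0.272.
Q is then a monomial in w, p:
δQ/Q = √((δw/w)² + (3·δp/p)²) = √(0.0738 + 0.0332) = 0.327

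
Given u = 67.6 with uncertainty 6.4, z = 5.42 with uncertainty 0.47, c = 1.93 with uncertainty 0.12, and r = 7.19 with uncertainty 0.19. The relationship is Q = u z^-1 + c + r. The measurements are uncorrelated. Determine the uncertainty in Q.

Let p = u·z^-1 = 12.5. δp/p = √((1·δu/u)² + (-1·δz/z)²) = √(0.00896 + 0.00752) = 0.128, so δp = 1.60.
Q = p + c + r: δQ = √(δp² + δc² + δr²) = √(2.56 + 0.0144 + 0.0361) = 1.62

1.62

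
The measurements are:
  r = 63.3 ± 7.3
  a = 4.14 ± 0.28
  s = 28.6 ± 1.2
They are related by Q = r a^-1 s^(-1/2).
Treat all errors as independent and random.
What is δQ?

Products/powers → add relative errors in quadrature, weighted by exponent:
  (1·δr/r)² = (1×0.115)² = 0.0133;  (-1·δa/a)² = (-1×0.0676)² = 0.00457;  (−½·δs/s)² = (-0.5×0.0420)² = 0.000440
δQ/Q = √(0.0183) = 0.135
Q = 2.86, so δQ = 0.135 × 2.86 = 0.387.

0.387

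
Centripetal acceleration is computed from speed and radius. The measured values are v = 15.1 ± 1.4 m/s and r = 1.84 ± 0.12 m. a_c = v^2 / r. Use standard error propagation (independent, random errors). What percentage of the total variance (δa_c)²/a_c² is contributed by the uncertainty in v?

(δa_c/a_c)² = (2·δv/v)² + (-1·δr/r)²
  v term: (2×0.0927)² = 0.0344
  r term: (-1×0.0652)² = 0.00425
Total = 0.0386. Share from v = 0.0344/0.0386 = 0.890.

89.0%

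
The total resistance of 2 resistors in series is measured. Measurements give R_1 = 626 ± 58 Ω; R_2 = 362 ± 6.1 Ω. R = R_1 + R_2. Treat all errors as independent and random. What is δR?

Sums and differences: (δR)² = Σ (cᵢ δxᵢ)².
  (δR_1)² = 3360;  (δR_2)² = 37.2
δR = √(3400) = 58.3 Ω

58.3 Ω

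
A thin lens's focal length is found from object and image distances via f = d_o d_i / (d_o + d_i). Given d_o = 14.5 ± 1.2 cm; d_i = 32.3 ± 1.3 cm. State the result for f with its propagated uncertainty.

∂f/∂d_o = (d_i/(d_o+d_i))² = 0.476;  ∂f/∂d_i = (d_o/(d_o+d_i))² = 0.0960
δf = √((∂f/∂d_o · δd_o)² + (∂f/∂d_i · δd_i)²) = √(0.327 + 0.0156) = 0.585 cm
f = 10.0 cm.

10.0 ± 0.585 cm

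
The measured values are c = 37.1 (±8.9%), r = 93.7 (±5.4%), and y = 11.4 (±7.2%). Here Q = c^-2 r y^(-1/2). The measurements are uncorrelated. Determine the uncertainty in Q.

0.00382

Since Q is a product/quotient, work with relative uncertainties:
  (-2·δc/c)² = (-2×0.0890)² = 0.0317;  (1·δr/r)² = (1×0.0540)² = 0.00292;  (−½·δy/y)² = (-0.5×0.0720)² = 0.00130
δQ/Q = √(0.0359) = 0.189
Q = 0.0202, so δQ = 0.189 × 0.0202 = 0.00382.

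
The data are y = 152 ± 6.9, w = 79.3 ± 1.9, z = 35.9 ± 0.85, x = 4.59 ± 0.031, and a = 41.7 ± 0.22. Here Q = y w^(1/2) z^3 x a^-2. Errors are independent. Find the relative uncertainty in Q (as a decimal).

Products/powers → add relative errors in quadrature, weighted by exponent:
  (1·δy/y)² = (1×0.0454)² = 0.00206;  (½·δw/w)² = (0.5×0.0240)² = 0.000144;  (3·δz/z)² = (3×0.0237)² = 0.00505;  (1·δx/x)² = (1×0.00675)² = 4.56e-05;  (-2·δa/a)² = (-2×0.00528)² = 0.000111
δQ/Q = √(0.00741) = 0.0861

0.0861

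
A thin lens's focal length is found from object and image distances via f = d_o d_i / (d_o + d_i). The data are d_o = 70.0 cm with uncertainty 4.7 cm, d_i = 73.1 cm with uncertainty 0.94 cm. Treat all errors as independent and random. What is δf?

1.25 cm

∂f/∂d_o = (d_i/(d_o+d_i))² = 0.261;  ∂f/∂d_i = (d_o/(d_o+d_i))² = 0.239
δf = √((∂f/∂d_o · δd_o)² + (∂f/∂d_i · δd_i)²) = √(1.50 + 0.0506) = 1.25 cm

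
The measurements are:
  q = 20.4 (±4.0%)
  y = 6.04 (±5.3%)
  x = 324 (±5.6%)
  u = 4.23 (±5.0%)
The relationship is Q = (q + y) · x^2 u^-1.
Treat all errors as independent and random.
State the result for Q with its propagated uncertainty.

Let w = q + y = 26.4. δw = √(δq² + δy²) = √(0.666 + 0.102) = 0.877, so δw/w = 0.0332.
Q is then a monomial in w, x, u:
δQ/Q = √((δw/w)² + (2·δx/x)² + (-1·δu/u)²) = √(0.00110 + 0.0125 + 0.00250) = 0.127
Q = 6.56e+05, so δQ = 0.127 × 6.56e+05 = 83400.

(6.56 ± 0.834) × 10^5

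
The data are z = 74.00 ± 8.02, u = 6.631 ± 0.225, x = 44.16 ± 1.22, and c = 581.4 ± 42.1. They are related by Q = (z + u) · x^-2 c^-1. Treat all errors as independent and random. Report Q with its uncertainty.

(7.112 ± 0.959) × 10^-5

Let w = z + u = 80.63. δw = √(δz² + δu²) = √(64.3 + 0.0506) = 8.02, so δw/w = 0.0995.
Q is then a monomial in w, x, c:
δQ/Q = √((δw/w)² + (-2·δx/x)² + (-1·δc/c)²) = √(0.00990 + 0.00305 + 0.00524) = 0.135
Q = 7.112e-05, so δQ = 0.135 × 7.112e-05 = 9.59e-06.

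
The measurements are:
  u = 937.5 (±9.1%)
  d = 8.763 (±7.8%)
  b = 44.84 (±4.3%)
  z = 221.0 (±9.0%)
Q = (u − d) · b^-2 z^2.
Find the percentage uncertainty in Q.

22.0%

Let w = u − d = 928.7. δw = √(δu² + δd²) = √(7280 + 0.467) = 85.3, so δw/w = 0.0919.
Q is then a monomial in w, b, z:
δQ/Q = √((δw/w)² + (-2·δb/b)² + (2·δz/z)²) = √(0.00844 + 0.00740 + 0.0324) = 0.220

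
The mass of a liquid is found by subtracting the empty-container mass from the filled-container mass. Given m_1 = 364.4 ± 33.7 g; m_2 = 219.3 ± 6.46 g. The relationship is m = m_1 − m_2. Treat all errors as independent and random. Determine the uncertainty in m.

For a sum/difference, combine absolute errors in quadrature:
  (δm_1)² = 1140;  (δm_2)² = 41.7
δm = √(1180) = 34.3 g

34.3 g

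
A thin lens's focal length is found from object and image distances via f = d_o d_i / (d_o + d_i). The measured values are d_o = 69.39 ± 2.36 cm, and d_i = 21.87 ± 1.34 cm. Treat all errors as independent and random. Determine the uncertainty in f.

∂f/∂d_o = (d_i/(d_o+d_i))² = 0.0574;  ∂f/∂d_i = (d_o/(d_o+d_i))² = 0.578
δf = √((∂f/∂d_o · δd_o)² + (∂f/∂d_i · δd_i)²) = √(0.0184 + 0.600) = 0.786 cm

0.786 cm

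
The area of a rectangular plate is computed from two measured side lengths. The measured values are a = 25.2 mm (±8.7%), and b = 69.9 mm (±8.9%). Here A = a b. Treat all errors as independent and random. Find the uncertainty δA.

219 mm^2

Since A is a product/quotient, work with relative uncertainties:
  (1·δa/a)² = (1×0.0870)² = 0.00757;  (1·δb/b)² = (1×0.0890)² = 0.00792
δA/A = √(0.0155) = 0.124
A = 1760 mm^2, so δA = 0.124 × 1760 = 219 mm^2.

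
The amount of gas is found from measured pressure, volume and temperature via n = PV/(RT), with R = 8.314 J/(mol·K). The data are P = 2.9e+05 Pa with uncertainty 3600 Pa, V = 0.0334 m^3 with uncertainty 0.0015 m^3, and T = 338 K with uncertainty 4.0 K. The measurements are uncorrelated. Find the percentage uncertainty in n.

4.81%

Relative error in a monomial: (δn/n)² = Σ (nᵢ · δxᵢ/xᵢ)².
  (1·δP/P)² = (1×0.0124)² = 0.000154;  (1·δV/V)² = (1×0.0449)² = 0.00202;  (-1·δT/T)² = (-1×0.0118)² = 0.000140
δn/n = √(0.00231) = 0.0481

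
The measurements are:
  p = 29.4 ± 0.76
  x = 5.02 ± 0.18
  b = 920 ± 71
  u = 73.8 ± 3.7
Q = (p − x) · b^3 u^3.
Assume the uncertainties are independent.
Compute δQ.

2.12e+15

Let w = p − x = 24.4. δw = √(δp² + δx²) = √(0.578 + 0.0324) = 0.781, so δw/w = 0.0320.
Q is then a monomial in w, b, u:
δQ/Q = √((δw/w)² + (3·δb/b)² + (3·δu/u)²) = √(0.00103 + 0.0536 + 0.0226) = 0.278
Q = 7.63e+15, so δQ = 0.278 × 7.63e+15 = 2.12e+15.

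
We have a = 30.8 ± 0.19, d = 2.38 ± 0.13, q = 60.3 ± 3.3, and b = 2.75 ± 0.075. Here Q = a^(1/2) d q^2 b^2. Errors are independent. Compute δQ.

Q is a product of powers, so relative uncertainties combine in quadrature:
  (½·δa/a)² = (0.5×0.00617)² = 9.51e-06;  (1·δd/d)² = (1×0.0546)² = 0.00298;  (2·δq/q)² = (2×0.0547)² = 0.0120;  (2·δb/b)² = (2×0.0273)² = 0.00298
δQ/Q = √(0.0179) = 0.134
Q = 3.63e+05, so δQ = 0.134 × 3.63e+05 = 48700.

48700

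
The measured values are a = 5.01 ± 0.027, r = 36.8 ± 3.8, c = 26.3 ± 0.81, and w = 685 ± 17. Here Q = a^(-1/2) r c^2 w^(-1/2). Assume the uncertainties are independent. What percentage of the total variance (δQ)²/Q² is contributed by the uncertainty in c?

(δQ/Q)² = (−½·δa/a)² + (1·δr/r)² + (2·δc/c)² + (−½·δw/w)²
  a term: (-0.5×0.00539)² = 7.26e-06
  r term: (1×0.103)² = 0.0107
  c term: (2×0.0308)² = 0.00379
  w term: (-0.5×0.0248)² = 0.000154
Total = 0.0146. Share from c = 0.00379/0.0146 = 0.260.

26.0%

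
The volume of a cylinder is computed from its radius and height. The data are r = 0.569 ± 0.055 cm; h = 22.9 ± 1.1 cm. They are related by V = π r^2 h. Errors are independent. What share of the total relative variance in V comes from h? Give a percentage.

5.81%

(δV/V)² = (2·δr/r)² + (1·δh/h)²
  r term: (2×0.0967)² = 0.0374
  h term: (1×0.0480)² = 0.00231
Total = 0.0397. Share from h = 0.00231/0.0397 = 0.0581.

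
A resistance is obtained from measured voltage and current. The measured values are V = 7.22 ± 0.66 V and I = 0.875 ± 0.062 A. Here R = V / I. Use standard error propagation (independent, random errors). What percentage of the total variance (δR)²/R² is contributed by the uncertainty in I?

(δR/R)² = (1·δV/V)² + (-1·δI/I)²
  V term: (1×0.0914)² = 0.00836
  I term: (-1×0.0709)² = 0.00502
Total = 0.0134. Share from I = 0.00502/0.0134 = 0.375.

37.5%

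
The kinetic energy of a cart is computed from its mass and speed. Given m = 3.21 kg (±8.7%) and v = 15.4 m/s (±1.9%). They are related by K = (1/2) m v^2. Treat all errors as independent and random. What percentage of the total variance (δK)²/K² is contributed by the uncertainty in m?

(δK/K)² = (1·δm/m)² + (2·δv/v)²
  m term: (1×0.0870)² = 0.00757
  v term: (2×0.0190)² = 0.00144
Total = 0.00901. Share from m = 0.00757/0.00901 = 0.840.

84.0%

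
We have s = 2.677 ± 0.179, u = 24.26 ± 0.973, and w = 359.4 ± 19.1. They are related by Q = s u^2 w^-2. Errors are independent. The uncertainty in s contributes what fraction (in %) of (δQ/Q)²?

(δQ/Q)² = (1·δs/s)² + (2·δu/u)² + (-2·δw/w)²
  s term: (1×0.0669)² = 0.00447
  u term: (2×0.0401)² = 0.00643
  w term: (-2×0.0531)² = 0.0113
Total = 0.0222. Share from s = 0.00447/0.0222 = 0.201.

20.1%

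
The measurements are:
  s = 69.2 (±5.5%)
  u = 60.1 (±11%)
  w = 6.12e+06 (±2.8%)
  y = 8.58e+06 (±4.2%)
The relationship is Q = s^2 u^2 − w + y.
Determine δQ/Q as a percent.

Let p = s^2·u^2 = 1.73e+07. δp/p = √((2·δs/s)² + (2·δu/u)²) = √(0.0121 + 0.0484) = 0.246, so δp = 4.25e+06.
Q = p − w + y: δQ = √(δp² + δw² + δy²) = √(1.81e+13 + 2.94e+10 + 1.3e+11) = 4.27e+06
Q = 1.98e+07, so δQ/Q = 4.27e+06/1.98e+07 = 0.216.

21.6%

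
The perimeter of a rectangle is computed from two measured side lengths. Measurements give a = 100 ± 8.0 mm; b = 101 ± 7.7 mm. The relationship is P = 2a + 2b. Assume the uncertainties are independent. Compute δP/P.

For a sum/difference, combine absolute errors in quadrature:
  (2·δa)² = 256;  (2·δb)² = 237
δP = √(493) = 22.2 mm
P = 402 mm, so δP/P = 22.2/402 = 0.0552.

0.0552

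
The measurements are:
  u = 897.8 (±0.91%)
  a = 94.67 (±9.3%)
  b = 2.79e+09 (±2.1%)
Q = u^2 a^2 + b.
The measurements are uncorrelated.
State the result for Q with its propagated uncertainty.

Let p = u^2·a^2 = 7.224e+09. δp/p = √((2·δu/u)² + (2·δa/a)²) = √(0.000331 + 0.0346) = 0.187, so δp = 1.35e+09.
Q = p + b: δQ = √(δp² + δb²) = √(1.82e+18 + 3.43e+15) = 1.35e+09
Q = 1.001e+10.

(1.001 ± 0.135) × 10^10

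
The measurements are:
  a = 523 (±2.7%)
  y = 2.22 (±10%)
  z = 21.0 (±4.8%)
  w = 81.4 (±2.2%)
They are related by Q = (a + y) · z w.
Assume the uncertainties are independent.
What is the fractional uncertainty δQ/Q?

0.0593

Let u = a + y = 525. δu = √(δa² + δy²) = √(199 + 0.0493) = 14.1, so δu/u = 0.0269.
Q is then a monomial in u, z, w:
δQ/Q = √((δu/u)² + (1·δz/z)² + (1·δw/w)²) = √(0.000723 + 0.00230 + 0.000484) = 0.0593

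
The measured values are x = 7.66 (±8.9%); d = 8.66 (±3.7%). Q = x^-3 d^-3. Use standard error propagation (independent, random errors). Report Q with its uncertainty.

Since Q is a product/quotient, work with relative uncertainties:
  (-3·δx/x)² = (-3×0.0890)² = 0.0713;  (-3·δd/d)² = (-3×0.0370)² = 0.0123
δQ/Q = √(0.0836) = 0.289
Q = 3.43e-06, so δQ = 0.289 × 3.43e-06 = 9.91e-07.

(3.43 ± 0.991) × 10^-6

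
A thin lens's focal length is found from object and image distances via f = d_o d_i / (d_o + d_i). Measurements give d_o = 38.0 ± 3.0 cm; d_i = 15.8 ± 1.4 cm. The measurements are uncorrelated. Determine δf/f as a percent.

6.67%

∂f/∂d_o = (d_i/(d_o+d_i))² = 0.0862;  ∂f/∂d_i = (d_o/(d_o+d_i))² = 0.499
δf = √((∂f/∂d_o · δd_o)² + (∂f/∂d_i · δd_i)²) = √(0.0669 + 0.488) = 0.745 cm
f = 11.2 cm, so δf/f = 0.745/11.2 = 0.0667.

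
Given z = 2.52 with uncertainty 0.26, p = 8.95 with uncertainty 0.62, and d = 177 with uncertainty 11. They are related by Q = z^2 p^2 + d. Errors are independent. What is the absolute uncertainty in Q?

Let w = z^2·p^2 = 509. δw/w = √((2·δz/z)² + (2·δp/p)²) = √(0.0426 + 0.0192) = 0.249, so δw = 126.
Q = w + d: δQ = √(δw² + δd²) = √(16000 + 121) = 127

127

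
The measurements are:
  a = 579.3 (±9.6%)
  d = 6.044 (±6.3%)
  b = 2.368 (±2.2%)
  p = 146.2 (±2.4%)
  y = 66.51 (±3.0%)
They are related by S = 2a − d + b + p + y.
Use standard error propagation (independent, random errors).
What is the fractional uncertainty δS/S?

Absolute uncertainties add in quadrature for a linear combination:
  (2·δa)² = 12400;  (δd)² = 0.145;  (δb)² = 0.00271;  (δp)² = 12.3;  (δy)² = 3.98
δS = √(12400) = 111
S = 1368, so δS/S = 111/1368 = 0.0814.

0.0814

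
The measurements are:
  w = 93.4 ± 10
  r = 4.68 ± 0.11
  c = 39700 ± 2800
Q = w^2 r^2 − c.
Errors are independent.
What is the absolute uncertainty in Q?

42000

Let p = w^2·r^2 = 1.91e+05. δp/p = √((2·δw/w)² + (2·δr/r)²) = √(0.0459 + 0.00221) = 0.219, so δp = 41900.
Q = p − c: δQ = √(δp² + δc²) = √(1.75e+09 + 7.84e+06) = 42000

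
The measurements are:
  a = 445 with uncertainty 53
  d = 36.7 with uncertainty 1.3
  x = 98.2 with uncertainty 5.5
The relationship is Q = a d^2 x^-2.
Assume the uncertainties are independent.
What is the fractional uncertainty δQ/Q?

For a monomial Q ∝ a, d^2, x^-2, fractional errors add in quadrature:
  (1·δa/a)² = (1×0.119)² = 0.0142;  (2·δd/d)² = (2×0.0354)² = 0.00502;  (-2·δx/x)² = (-2×0.0560)² = 0.0125
δQ/Q = √(0.0318) = 0.178

0.178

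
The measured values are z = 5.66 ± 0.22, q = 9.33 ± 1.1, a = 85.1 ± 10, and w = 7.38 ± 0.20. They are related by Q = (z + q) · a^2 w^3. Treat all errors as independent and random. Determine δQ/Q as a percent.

Let u = z + q = 15.0. δu = √(δz² + δq²) = √(0.0484 + 1.21) = 1.12, so δu/u = 0.0748.
Q is then a monomial in u, a, w:
δQ/Q = √((δu/u)² + (2·δa/a)² + (3·δw/w)²) = √(0.00560 + 0.0552 + 0.00661) = 0.260

26.0%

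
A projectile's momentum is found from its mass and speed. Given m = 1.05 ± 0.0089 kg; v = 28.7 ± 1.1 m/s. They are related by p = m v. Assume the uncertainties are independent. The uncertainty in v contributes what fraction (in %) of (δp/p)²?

(δp/p)² = (1·δm/m)² + (1·δv/v)²
  m term: (1×0.00848)² = 7.18e-05
  v term: (1×0.0383)² = 0.00147
Total = 0.00154. Share from v = 0.00147/0.00154 = 0.953.

95.3%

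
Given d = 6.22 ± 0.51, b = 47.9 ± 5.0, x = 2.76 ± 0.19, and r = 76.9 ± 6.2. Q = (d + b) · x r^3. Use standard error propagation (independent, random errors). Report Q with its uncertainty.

Let u = d + b = 54.1. δu = √(δd² + δb²) = √(0.260 + 25.0) = 5.03, so δu/u = 0.0929.
Q is then a monomial in u, x, r:
δQ/Q = √((δu/u)² + (1·δx/x)² + (3·δr/r)²) = √(0.00862 + 0.00474 + 0.0585) = 0.268
Q = 6.79e+07, so δQ = 0.268 × 6.79e+07 = 1.82e+07.

(6.79 ± 1.82) × 10^7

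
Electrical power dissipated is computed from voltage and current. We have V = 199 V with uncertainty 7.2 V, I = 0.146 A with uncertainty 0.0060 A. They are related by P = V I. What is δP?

P is a product of powers, so relative uncertainties combine in quadrature:
  (1·δV/V)² = (1×0.0362)² = 0.00131;  (1·δI/I)² = (1×0.0411)² = 0.00169
δP/P = √(0.00300) = 0.0548
P = 29.1 W, so δP = 0.0548 × 29.1 = 1.59 W.

1.59 W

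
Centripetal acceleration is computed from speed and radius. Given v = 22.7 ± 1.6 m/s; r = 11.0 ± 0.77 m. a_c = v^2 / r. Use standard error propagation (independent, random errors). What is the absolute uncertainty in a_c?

7.37 m/s^2

Products/powers → add relative errors in quadrature, weighted by exponent:
  (2·δv/v)² = (2×0.0705)² = 0.0199;  (-1·δr/r)² = (-1×0.0700)² = 0.00490
δa_c/a_c = √(0.0248) = 0.157
a_c = 46.8 m/s^2, so δa_c = 0.157 × 46.8 = 7.37 m/s^2.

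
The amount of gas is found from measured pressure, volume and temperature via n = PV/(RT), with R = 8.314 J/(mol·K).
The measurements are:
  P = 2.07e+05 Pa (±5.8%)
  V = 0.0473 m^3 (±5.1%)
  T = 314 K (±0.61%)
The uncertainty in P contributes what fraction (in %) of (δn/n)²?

56.0%

(δn/n)² = (1·δP/P)² + (1·δV/V)² + (-1·δT/T)²
  P term: (1×0.0580)² = 0.00336
  V term: (1×0.0510)² = 0.00260
  T term: (-1×0.00610)² = 3.72e-05
Total = 0.00600. Share from P = 0.00336/0.00600 = 0.560.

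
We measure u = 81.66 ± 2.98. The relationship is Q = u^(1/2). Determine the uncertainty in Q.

Q ∝ u^(1/2), so δQ/Q = |½| · δu/u = 0.5 × 0.0365 = 0.0182.
Q = 9.037, so δQ = 0.0182 × 9.037 = 0.165.

0.165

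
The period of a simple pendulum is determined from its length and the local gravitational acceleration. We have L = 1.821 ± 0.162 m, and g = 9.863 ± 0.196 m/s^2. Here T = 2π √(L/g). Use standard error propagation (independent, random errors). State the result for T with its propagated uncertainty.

Relative error in a monomial: (δT/T)² = Σ (nᵢ · δxᵢ/xᵢ)².
  (½·δL/L)² = (0.5×0.0890)² = 0.00198;  (−½·δg/g)² = (-0.5×0.0199)² = 9.87e-05
δT/T = √(0.00208) = 0.0456
T = 2.700 s, so δT = 0.0456 × 2.700 = 0.123 s.

2.700 ± 0.123 s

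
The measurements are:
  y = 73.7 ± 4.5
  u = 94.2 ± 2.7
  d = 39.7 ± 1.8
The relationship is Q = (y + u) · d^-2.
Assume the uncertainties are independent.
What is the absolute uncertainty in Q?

0.0102

Let w = y + u = 168. δw = √(δy² + δu²) = √(20.2 + 7.29) = 5.25, so δw/w = 0.0313.
Q is then a monomial in w, d:
δQ/Q = √((δw/w)² + (-2·δd/d)²) = √(0.000977 + 0.00822) = 0.0959
Q = 0.107, so δQ = 0.0959 × 0.107 = 0.0102.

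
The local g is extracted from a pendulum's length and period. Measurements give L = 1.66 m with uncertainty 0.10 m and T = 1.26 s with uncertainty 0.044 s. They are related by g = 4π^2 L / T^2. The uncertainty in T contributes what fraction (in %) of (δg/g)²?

(δg/g)² = (1·δL/L)² + (-2·δT/T)²
  L term: (1×0.0602)² = 0.00363
  T term: (-2×0.0349)² = 0.00488
Total = 0.00851. Share from T = 0.00488/0.00851 = 0.573.

57.3%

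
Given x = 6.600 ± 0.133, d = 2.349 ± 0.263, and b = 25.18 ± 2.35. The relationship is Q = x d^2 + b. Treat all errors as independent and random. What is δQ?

8.52

Let p = x·d^2 = 36.42. δp/p = √((1·δx/x)² + (2·δd/d)²) = √(0.000406 + 0.0501) = 0.225, so δp = 8.19.
Q = p + b: δQ = √(δp² + δb²) = √(67.0 + 5.52) = 8.52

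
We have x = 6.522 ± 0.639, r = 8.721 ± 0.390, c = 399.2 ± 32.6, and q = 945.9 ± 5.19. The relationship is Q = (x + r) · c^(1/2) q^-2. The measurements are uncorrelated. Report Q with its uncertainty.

Let u = x + r = 15.24. δu = √(δx² + δr²) = √(0.408 + 0.152) = 0.749, so δu/u = 0.0491.
Q is then a monomial in u, c, q:
δQ/Q = √((δu/u)² + (½·δc/c)² + (-2·δq/q)²) = √(0.00241 + 0.00167 + 0.000120) = 0.0648
Q = 0.0003404, so δQ = 0.0648 × 0.0003404 = 2.21e-05.

(3.404 ± 0.221) × 10^-4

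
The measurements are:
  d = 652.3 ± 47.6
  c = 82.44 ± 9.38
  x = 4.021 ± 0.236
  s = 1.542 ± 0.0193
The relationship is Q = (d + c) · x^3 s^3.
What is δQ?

33600

Let u = d + c = 734.7. δu = √(δd² + δc²) = √(2270 + 88.0) = 48.5, so δu/u = 0.0660.
Q is then a monomial in u, x, s:
δQ/Q = √((δu/u)² + (3·δx/x)² + (3·δs/s)²) = √(0.00436 + 0.0310 + 0.00141) = 0.192
Q = 175100, so δQ = 0.192 × 175100 = 33600.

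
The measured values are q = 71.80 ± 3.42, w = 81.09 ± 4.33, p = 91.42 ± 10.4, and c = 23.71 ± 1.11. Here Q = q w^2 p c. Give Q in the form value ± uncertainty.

(1.023 ± 0.174) × 10^9

Since Q is a product/quotient, work with relative uncertainties:
  (1·δq/q)² = (1×0.0476)² = 0.00227;  (2·δw/w)² = (2×0.0534)² = 0.0114;  (1·δp/p)² = (1×0.114)² = 0.0129;  (1·δc/c)² = (1×0.0468)² = 0.00219
δQ/Q = √(0.0288) = 0.170
Q = 1.023e+09, so δQ = 0.170 × 1.023e+09 = 1.74e+08.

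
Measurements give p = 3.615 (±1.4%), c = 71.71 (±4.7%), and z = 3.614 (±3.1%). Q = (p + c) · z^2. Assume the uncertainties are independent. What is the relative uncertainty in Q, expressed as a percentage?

7.65%

Let u = p + c = 75.32. δu = √(δp² + δc²) = √(0.00256 + 11.4) = 3.37, so δu/u = 0.0447.
Q is then a monomial in u, z:
δQ/Q = √((δu/u)² + (2·δz/z)²) = √(0.00200 + 0.00384) = 0.0765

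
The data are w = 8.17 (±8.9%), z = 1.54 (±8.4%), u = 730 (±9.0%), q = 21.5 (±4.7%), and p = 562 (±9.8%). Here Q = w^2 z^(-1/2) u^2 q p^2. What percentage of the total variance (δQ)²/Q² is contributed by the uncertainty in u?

30.4%

(δQ/Q)² = (2·δw/w)² + (−½·δz/z)² + (2·δu/u)² + (1·δq/q)² + (2·δp/p)²
  w term: (2×0.0890)² = 0.0317
  z term: (-0.5×0.0840)² = 0.00176
  u term: (2×0.0900)² = 0.0324
  q term: (1×0.0470)² = 0.00221
  p term: (2×0.0980)² = 0.0384
Total = 0.106. Share from u = 0.0324/0.106 = 0.304.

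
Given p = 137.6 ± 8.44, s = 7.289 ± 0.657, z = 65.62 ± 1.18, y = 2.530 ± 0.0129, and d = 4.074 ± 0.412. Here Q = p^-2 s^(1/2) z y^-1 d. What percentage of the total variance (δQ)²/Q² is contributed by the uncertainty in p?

54.4%

(δQ/Q)² = (-2·δp/p)² + (½·δs/s)² + (1·δz/z)² + (-1·δy/y)² + (1·δd/d)²
  p term: (-2×0.0613)² = 0.0150
  s term: (0.5×0.0901)² = 0.00203
  z term: (1×0.0180)² = 0.000323
  y term: (-1×0.00510)² = 2.6e-05
  d term: (1×0.101)² = 0.0102
Total = 0.0277. Share from p = 0.0150/0.0277 = 0.544.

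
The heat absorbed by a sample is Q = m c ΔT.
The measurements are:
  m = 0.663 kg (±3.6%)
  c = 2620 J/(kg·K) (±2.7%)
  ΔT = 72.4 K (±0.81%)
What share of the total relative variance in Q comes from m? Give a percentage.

(δQ/Q)² = (1·δm/m)² + (1·δc/c)² + (1·δΔT/ΔT)²
  m term: (1×0.0360)² = 0.00130
  c term: (1×0.0270)² = 0.000729
  ΔT term: (1×0.00810)² = 6.56e-05
Total = 0.00209. Share from m = 0.00130/0.00209 = 0.620.

62.0%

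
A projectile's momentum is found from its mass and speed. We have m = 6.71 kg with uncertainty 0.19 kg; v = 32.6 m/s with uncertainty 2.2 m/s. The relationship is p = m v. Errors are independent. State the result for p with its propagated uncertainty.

Products/powers → add relative errors in quadrature, weighted by exponent:
  (1·δm/m)² = (1×0.0283)² = 0.000802;  (1·δv/v)² = (1×0.0675)² = 0.00455
δp/p = √(0.00536) = 0.0732
p = 219 kg·m/s, so δp = 0.0732 × 219 = 16.0 kg·m/s.

219 ± 16.0 kg·m/s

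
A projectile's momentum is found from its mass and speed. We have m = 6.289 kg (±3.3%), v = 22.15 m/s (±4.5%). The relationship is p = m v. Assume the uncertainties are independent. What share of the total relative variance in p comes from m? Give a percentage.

35.0%

(δp/p)² = (1·δm/m)² + (1·δv/v)²
  m term: (1×0.0330)² = 0.00109
  v term: (1×0.0450)² = 0.00202
Total = 0.00311. Share from m = 0.00109/0.00311 = 0.350.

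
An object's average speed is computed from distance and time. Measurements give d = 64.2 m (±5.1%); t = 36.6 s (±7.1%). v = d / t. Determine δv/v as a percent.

8.74%

Relative error in a monomial: (δv/v)² = Σ (nᵢ · δxᵢ/xᵢ)².
  (1·δd/d)² = (1×0.0510)² = 0.00260;  (-1·δt/t)² = (-1×0.0710)² = 0.00504
δv/v = √(0.00764) = 0.0874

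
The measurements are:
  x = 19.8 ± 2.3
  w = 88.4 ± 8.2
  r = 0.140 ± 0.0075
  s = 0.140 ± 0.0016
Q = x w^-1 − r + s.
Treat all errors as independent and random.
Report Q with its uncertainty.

Let p = x·w^-1 = 0.224. δp/p = √((1·δx/x)² + (-1·δw/w)²) = √(0.0135 + 0.00860) = 0.149, so δp = 0.0333.
Q = p − r + s: δQ = √(δp² + δr² + δs²) = √(0.00111 + 5.62e-05 + 2.56e-06) = 0.0342
Q = 0.224.

0.224 ± 0.0342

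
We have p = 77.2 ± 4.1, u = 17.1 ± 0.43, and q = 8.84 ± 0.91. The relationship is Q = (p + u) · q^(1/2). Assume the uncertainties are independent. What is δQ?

Let w = p + u = 94.3. δw = √(δp² + δu²) = √(16.8 + 0.185) = 4.12, so δw/w = 0.0437.
Q is then a monomial in w, q:
δQ/Q = √((δw/w)² + (½·δq/q)²) = √(0.00191 + 0.00265) = 0.0675
Q = 280, so δQ = 0.0675 × 280 = 18.9.

18.9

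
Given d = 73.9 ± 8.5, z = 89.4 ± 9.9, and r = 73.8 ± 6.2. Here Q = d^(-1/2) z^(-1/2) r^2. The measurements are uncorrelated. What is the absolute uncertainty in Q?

12.5

Since Q is a product/quotient, work with relative uncertainties:
  (−½·δd/d)² = (-0.5×0.115)² = 0.00331;  (−½·δz/z)² = (-0.5×0.111)² = 0.00307;  (2·δr/r)² = (2×0.0840)² = 0.0282
δQ/Q = √(0.0346) = 0.186
Q = 67.0, so δQ = 0.186 × 67.0 = 12.5.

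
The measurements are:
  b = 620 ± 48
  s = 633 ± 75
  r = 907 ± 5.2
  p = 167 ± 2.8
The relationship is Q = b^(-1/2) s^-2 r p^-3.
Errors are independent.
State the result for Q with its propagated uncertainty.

(1.95 ± 0.479) × 10^-11

Each factor contributes (exponent × relative error)² to (δQ/Q)²:
  (−½·δb/b)² = (-0.5×0.0774)² = 0.00150;  (-2·δs/s)² = (-2×0.118)² = 0.0562;  (1·δr/r)² = (1×0.00573)² = 3.29e-05;  (-3·δp/p)² = (-3×0.0168)² = 0.00253
δQ/Q = √(0.0602) = 0.245
Q = 1.95e-11, so δQ = 0.245 × 1.95e-11 = 4.79e-12.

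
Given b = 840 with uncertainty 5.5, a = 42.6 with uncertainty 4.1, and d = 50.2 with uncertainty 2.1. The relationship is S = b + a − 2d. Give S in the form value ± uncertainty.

S is a linear combination, so absolute uncertainties add in quadrature:
  (δb)² = 30.2;  (δa)² = 16.8;  (2·δd)² = 17.6
δS = √(64.7) = 8.04
S = 782.

782 ± 8.04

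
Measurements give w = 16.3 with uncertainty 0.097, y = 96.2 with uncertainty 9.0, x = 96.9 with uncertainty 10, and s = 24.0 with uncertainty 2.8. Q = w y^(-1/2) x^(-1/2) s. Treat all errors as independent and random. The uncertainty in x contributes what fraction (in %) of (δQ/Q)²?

14.4%

(δQ/Q)² = (1·δw/w)² + (−½·δy/y)² + (−½·δx/x)² + (1·δs/s)²
  w term: (1×0.00595)² = 3.54e-05
  y term: (-0.5×0.0936)² = 0.00219
  x term: (-0.5×0.103)² = 0.00266
  s term: (1×0.117)² = 0.0136
Total = 0.0185. Share from x = 0.00266/0.0185 = 0.144.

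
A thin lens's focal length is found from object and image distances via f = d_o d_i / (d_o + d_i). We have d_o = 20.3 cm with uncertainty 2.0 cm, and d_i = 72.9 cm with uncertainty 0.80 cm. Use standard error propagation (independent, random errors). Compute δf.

∂f/∂d_o = (d_i/(d_o+d_i))² = 0.612;  ∂f/∂d_i = (d_o/(d_o+d_i))² = 0.0474
δf = √((∂f/∂d_o · δd_o)² + (∂f/∂d_i · δd_i)²) = √(1.50 + 0.00144) = 1.22 cm

1.22 cm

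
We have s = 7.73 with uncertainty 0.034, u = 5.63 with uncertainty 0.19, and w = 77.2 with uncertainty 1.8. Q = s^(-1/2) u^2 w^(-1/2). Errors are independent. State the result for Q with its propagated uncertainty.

1.30 ± 0.0889

Each factor contributes (exponent × relative error)² to (δQ/Q)²:
  (−½·δs/s)² = (-0.5×0.00440)² = 4.84e-06;  (2·δu/u)² = (2×0.0337)² = 0.00456;  (−½·δw/w)² = (-0.5×0.0233)² = 0.000136
δQ/Q = √(0.00470) = 0.0685
Q = 1.30, so δQ = 0.0685 × 1.30 = 0.0889.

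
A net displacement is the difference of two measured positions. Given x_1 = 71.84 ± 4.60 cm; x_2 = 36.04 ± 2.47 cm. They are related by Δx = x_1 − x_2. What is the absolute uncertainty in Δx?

Absolute uncertainties add in quadrature for a linear combination:
  (δx_1)² = 21.2;  (δx_2)² = 6.10
δΔx = √(27.3) = 5.22 cm

5.22 cm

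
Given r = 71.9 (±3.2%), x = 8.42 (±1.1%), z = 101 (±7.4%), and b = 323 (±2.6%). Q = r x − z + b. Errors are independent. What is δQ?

23.4

Let p = r·x = 605. δp/p = √((1·δr/r)² + (1·δx/x)²) = √(0.00102 + 0.000121) = 0.0338, so δp = 20.5.
Q = p − z + b: δQ = √(δp² + δz² + δb²) = √(420 + 55.9 + 70.5) = 23.4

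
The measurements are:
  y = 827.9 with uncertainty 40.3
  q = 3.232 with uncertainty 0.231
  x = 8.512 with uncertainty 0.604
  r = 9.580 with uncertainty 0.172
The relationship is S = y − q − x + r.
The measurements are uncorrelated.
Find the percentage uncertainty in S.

Absolute uncertainties add in quadrature for a linear combination:
  (δy)² = 1620;  (δq)² = 0.0534;  (δx)² = 0.365;  (δr)² = 0.0296
δS = √(1620) = 40.3
S = 825.7, so δS/S = 40.3/825.7 = 0.0488.

4.88%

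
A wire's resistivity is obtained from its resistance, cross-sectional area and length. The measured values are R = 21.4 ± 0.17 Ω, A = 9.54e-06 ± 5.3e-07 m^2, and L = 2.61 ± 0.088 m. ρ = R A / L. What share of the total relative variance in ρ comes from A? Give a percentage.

(δρ/ρ)² = (1·δR/R)² + (1·δA/A)² + (-1·δL/L)²
  R term: (1×0.00794)² = 6.31e-05
  A term: (1×0.0556)² = 0.00309
  L term: (-1×0.0337)² = 0.00114
Total = 0.00429. Share from A = 0.00309/0.00429 = 0.720.

72.0%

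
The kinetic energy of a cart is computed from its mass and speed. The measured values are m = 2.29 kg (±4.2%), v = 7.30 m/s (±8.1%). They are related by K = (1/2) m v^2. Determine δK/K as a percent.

16.7%

Products/powers → add relative errors in quadrature, weighted by exponent:
  (1·δm/m)² = (1×0.0420)² = 0.00176;  (2·δv/v)² = (2×0.0810)² = 0.0262
δK/K = √(0.0280) = 0.167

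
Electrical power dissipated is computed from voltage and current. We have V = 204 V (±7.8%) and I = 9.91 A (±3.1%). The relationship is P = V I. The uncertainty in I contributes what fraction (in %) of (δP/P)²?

(δP/P)² = (1·δV/V)² + (1·δI/I)²
  V term: (1×0.0780)² = 0.00608
  I term: (1×0.0310)² = 0.000961
Total = 0.00705. Share from I = 0.000961/0.00705 = 0.136.

13.6%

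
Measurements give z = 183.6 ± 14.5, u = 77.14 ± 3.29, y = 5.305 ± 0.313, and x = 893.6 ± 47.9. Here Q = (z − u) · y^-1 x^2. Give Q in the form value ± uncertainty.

(1.602 ± 0.298) × 10^7

Let w = z − u = 106.5. δw = √(δz² + δu²) = √(210 + 10.8) = 14.9, so δw/w = 0.140.
Q is then a monomial in w, y, x:
δQ/Q = √((δw/w)² + (-1·δy/y)² + (2·δx/x)²) = √(0.0195 + 0.00348 + 0.0115) = 0.186
Q = 1.602e+07, so δQ = 0.186 × 1.602e+07 = 2.98e+06.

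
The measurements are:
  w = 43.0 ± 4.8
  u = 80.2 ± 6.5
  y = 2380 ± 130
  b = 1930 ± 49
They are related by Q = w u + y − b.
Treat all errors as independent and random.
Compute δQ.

Let p = w·u = 3450. δp/p = √((1·δw/w)² + (1·δu/u)²) = √(0.0125 + 0.00657) = 0.138, so δp = 476.
Q = p + y − b: δQ = √(δp² + δy² + δb²) = √(2.26e+05 + 16900 + 2400) = 496

496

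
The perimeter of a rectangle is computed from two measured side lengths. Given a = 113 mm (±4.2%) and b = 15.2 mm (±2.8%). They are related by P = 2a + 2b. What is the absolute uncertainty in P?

9.53 mm

Sums and differences: (δP)² = Σ (cᵢ δxᵢ)².
  (2·δa)² = 90.1;  (2·δb)² = 0.725
δP = √(90.8) = 9.53 mm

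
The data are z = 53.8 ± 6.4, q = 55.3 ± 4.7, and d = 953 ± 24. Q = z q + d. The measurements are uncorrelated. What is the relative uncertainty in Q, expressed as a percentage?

Let p = z·q = 2980. δp/p = √((1·δz/z)² + (1·δq/q)²) = √(0.0142 + 0.00722) = 0.146, so δp = 435.
Q = p + d: δQ = √(δp² + δd²) = √(1.89e+05 + 576) = 436
Q = 3930, so δQ/Q = 436/3930 = 0.111.

11.1%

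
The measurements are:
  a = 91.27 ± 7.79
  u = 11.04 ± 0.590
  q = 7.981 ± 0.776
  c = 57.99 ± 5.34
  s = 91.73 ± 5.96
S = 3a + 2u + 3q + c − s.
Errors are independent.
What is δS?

Absolute uncertainties add in quadrature for a linear combination:
  (3·δa)² = 546;  (2·δu)² = 1.39;  (3·δq)² = 5.42;  (δc)² = 28.5;  (δs)² = 35.5
δS = √(617) = 24.8

24.8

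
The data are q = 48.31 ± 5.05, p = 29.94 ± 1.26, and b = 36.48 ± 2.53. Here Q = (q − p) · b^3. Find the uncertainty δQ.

Let u = q − p = 18.37. δu = √(δq² + δp²) = √(25.5 + 1.59) = 5.20, so δu/u = 0.283.
Q is then a monomial in u, b:
δQ/Q = √((δu/u)² + (3·δb/b)²) = √(0.0803 + 0.0433) = 0.352
Q = 891800, so δQ = 0.352 × 891800 = 3.13e+05.

3.13e+05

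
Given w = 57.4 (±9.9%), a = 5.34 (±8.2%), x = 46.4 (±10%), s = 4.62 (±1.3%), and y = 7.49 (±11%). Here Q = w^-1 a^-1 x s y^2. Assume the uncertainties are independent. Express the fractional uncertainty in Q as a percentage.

Products/powers → add relative errors in quadrature, weighted by exponent:
  (-1·δw/w)² = (-1×0.0990)² = 0.00980;  (-1·δa/a)² = (-1×0.0820)² = 0.00672;  (1·δx/x)² = (1×0.100)² = 0.0100;  (1·δs/s)² = (1×0.0130)² = 0.000169;  (2·δy/y)² = (2×0.110)² = 0.0484
δQ/Q = √(0.0751) = 0.274

27.4%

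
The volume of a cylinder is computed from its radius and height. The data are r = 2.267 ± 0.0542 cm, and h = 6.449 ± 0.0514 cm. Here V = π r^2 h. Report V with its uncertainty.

For a monomial V ∝ r^2, h, fractional errors add in quadrature:
  (2·δr/r)² = (2×0.0239)² = 0.00229;  (1·δh/h)² = (1×0.00797)² = 6.35e-05
δV/V = √(0.00235) = 0.0485
V = 104.1 cm^3, so δV = 0.0485 × 104.1 = 5.05 cm^3.

104.1 ± 5.05 cm^3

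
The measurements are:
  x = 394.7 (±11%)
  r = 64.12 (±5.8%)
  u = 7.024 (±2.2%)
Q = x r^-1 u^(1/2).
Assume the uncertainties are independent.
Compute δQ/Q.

Relative error in a monomial: (δQ/Q)² = Σ (nᵢ · δxᵢ/xᵢ)².
  (1·δx/x)² = (1×0.110)² = 0.0121;  (-1·δr/r)² = (-1×0.0580)² = 0.00336;  (½·δu/u)² = (0.5×0.0220)² = 0.000121
δQ/Q = √(0.0156) = 0.125

0.125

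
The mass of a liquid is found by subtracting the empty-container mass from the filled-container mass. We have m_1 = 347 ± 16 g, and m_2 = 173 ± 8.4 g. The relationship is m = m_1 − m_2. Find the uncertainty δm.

18.1 g

Each term contributes (cᵢ δxᵢ)² to (δm)²:
  (δm_1)² = 256;  (δm_2)² = 70.6
δm = √(327) = 18.1 g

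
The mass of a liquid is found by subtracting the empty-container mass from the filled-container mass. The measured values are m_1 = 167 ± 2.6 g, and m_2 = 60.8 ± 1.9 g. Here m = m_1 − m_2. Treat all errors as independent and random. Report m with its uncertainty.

106 ± 3.22 g

Sums and differences: (δm)² = Σ (cᵢ δxᵢ)².
  (δm_1)² = 6.76;  (δm_2)² = 3.61
δm = √(10.4) = 3.22 g
m = 106 g.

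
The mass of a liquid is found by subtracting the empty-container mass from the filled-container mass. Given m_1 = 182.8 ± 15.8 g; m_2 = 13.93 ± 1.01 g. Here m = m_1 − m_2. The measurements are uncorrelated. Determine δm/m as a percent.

9.38%

For a sum/difference, combine absolute errors in quadrature:
  (δm_1)² = 250;  (δm_2)² = 1.02
δm = √(251) = 15.8 g
m = 168.9 g, so δm/m = 15.8/168.9 = 0.0938.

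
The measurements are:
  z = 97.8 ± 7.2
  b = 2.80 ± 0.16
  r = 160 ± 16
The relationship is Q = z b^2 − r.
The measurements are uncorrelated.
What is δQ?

Let p = z·b^2 = 767. δp/p = √((1·δz/z)² + (2·δb/b)²) = √(0.00542 + 0.0131) = 0.136, so δp = 104.
Q = p − r: δQ = √(δp² + δr²) = √(10900 + 256) = 105

105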